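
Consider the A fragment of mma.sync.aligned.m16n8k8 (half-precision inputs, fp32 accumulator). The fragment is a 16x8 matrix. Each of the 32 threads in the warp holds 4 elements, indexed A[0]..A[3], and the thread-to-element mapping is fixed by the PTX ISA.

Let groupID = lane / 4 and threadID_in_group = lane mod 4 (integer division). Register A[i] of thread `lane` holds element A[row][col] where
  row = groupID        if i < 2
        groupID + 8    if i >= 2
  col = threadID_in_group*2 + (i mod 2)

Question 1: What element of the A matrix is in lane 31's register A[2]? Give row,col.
lane 31->31/4=7, 31 mod 4=3
i=2  r:7+8->15  c:2·3+0->6

15,6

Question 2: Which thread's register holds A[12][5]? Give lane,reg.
18,3

r: 12->gid=4,r8=1  c: 5->tid=2,i&1=1
L=4*4+2=18  i=1*2+1=3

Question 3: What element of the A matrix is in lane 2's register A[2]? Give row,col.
8,4

lane 2=>2/4=0, 2 mod 4=2
i=2  r:0+8=>8  c:2·2+0=>4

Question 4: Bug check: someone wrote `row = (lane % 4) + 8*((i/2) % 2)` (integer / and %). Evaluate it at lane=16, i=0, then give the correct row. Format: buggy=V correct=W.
buggy=0 correct=4

`(lane % 4) + 8*((i/2) % 2)`[16,0]->0
lane 16->16/4=4, 16 mod 4=0
i=0  r:4+0->4  c:2·0+0->0
row: 0 vs 4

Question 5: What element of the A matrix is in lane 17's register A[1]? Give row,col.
4,3

lane 17: gr=4 (17/4), th=1 (17%4)
i=1: r=4+0=4, c=1*2+1=3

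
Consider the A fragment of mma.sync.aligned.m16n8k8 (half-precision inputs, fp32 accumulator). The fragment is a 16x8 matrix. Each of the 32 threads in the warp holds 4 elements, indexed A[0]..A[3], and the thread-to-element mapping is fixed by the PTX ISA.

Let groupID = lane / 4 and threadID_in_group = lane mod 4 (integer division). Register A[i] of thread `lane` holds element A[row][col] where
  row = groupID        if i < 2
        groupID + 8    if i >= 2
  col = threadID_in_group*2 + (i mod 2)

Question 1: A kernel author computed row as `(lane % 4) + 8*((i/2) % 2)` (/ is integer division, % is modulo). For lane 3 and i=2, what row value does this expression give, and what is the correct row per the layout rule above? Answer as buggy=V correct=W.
`(lane % 4) + 8*((i/2) % 2)`[3,2]⇒11
L=3⇒gr=3>>2=0, th=3&3=3
[2]⇒row 0+8=8  col 3·2+0=6
row: 11 vs 8

buggy=11 correct=8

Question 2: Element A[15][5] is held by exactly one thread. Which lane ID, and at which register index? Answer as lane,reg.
r=15⇒gr=7,Rb=1  c=5⇒th=2,odd=1
L=7*4+2=30  i=1*2+1=3

30,3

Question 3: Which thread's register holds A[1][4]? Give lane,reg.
r=1→G=1,rhi=0  c=4→T=2,p=0
L=1*4+2=6  i=0*2+0=0

6,0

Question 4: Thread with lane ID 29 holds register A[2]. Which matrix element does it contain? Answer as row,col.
29: gid=7,tid=1
[2] (7+8,1*2+0) = (15,2)

15,2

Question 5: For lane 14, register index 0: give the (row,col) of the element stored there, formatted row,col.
3,4

lane 14: gid=3 (14/4), tid=2 (14%4)
i=0: r=3+0=3, c=2*2+0=4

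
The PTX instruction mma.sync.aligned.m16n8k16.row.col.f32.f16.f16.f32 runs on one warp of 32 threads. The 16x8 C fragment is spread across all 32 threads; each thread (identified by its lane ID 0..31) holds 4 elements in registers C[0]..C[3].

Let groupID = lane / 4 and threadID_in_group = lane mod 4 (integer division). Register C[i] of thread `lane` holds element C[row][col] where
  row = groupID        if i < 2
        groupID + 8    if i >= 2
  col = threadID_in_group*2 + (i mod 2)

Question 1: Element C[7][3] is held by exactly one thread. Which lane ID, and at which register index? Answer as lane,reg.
r:7=>grp=7,rB=0  c:3=>tig=1,lo=1
L=7*4+1=29  i=0*2+1=1

29,1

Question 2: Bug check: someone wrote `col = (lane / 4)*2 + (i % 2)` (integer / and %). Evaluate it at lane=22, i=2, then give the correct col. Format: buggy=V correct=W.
buggy=10 correct=4

`(lane / 4)*2 + (i % 2)`[22,2]→10
L=22→G=22>>2=5, T=22&3=2
[2]→row 5+8=13  col 2·2+0=4
col: 10 vs 4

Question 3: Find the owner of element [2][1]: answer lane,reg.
8,1

r=2->g=2,rb=0  c=1->t=0,b0=1
L=2*4+0=8  i=0*2+1=1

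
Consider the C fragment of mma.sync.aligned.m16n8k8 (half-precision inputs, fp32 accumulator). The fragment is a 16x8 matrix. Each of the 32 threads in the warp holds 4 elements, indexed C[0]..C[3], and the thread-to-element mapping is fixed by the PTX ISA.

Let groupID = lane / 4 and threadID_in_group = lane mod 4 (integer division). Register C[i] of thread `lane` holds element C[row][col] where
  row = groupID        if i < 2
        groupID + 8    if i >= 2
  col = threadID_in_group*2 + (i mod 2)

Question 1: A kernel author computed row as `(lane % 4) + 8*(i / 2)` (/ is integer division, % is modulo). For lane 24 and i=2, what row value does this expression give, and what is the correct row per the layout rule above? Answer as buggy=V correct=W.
`(lane % 4) + 8*(i / 2)`[24,2]=>8
lane 24=>24/4=6, 24 mod 4=0
i=2  r:6+8=>14  c:2·0+0=>0
row: 8 vs 14

buggy=8 correct=14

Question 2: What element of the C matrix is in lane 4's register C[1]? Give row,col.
1,1

4: gr=1,th=0
[1] (1+0,0*2+1) = (1,1)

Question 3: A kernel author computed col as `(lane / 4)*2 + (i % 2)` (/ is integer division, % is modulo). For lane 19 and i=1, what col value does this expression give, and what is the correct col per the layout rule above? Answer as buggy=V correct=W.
buggy=9 correct=7

`(lane / 4)*2 + (i % 2)`[19,1]=>9
lane 19: grp=4 (19/4), tig=3 (19%4)
i=1: r=4+0=4, c=3*2+1=7
col: 9 vs 7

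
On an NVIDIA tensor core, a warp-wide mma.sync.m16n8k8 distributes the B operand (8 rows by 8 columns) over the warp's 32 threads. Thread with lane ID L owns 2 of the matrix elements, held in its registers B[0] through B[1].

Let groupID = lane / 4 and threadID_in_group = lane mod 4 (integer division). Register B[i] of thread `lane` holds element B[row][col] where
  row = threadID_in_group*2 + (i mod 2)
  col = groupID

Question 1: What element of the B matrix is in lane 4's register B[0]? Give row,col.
lane 4⇒4/4=1, 4 mod 4=0
i=0  r:2·0+0⇒0  c:1

0,1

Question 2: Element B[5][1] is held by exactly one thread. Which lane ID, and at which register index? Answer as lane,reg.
6,1

c=1→G=1  r=5→T=2,p=1
L=1*4+2=6  i=1=1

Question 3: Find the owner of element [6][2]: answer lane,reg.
11,0

c=2⇒gr=2  r=6⇒th=3,odd=0
L=2*4+3=11  i=0=0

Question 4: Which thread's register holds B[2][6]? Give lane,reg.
c: 6->gid=6  r: 2->tid=1,i&1=0
L=6*4+1=25  i=0=0

25,0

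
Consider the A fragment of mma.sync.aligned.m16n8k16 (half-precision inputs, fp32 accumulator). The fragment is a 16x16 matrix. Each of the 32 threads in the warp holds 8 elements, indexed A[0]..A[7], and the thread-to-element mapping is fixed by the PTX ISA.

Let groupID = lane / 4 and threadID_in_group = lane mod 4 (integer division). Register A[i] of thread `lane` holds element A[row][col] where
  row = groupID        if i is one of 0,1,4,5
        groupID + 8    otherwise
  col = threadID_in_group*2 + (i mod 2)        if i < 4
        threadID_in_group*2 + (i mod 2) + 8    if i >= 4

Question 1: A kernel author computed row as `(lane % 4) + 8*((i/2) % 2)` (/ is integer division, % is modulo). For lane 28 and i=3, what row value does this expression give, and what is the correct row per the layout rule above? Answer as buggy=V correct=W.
buggy=8 correct=15

`(lane % 4) + 8*((i/2) % 2)`[28,3]->8
lane 28: gid=7 (28/4), tid=0 (28%4)
i=3: r=7+8=15, c=0*2+1+0=1
row: 8 vs 15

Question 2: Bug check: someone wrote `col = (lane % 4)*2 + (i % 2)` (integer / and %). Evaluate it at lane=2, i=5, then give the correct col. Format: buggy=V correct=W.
buggy=5 correct=13

`(lane % 4)*2 + (i % 2)`[2,5]⇒5
2: gr=0,th=2
[5] (0+0,2*2+1+8) = (0,13)
col: 5 vs 13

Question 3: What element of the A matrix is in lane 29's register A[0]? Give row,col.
lane 29⇒29/4=7, 29 mod 4=1
i=0  r:7+0⇒7  c:2·1+0+0⇒2

7,2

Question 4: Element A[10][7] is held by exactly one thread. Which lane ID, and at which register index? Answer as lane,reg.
r=10->g=2,rb=1  c=7->cb=0,t=3,b0=1
L=2*4+3=11  i=0*4+1*2+1=3

11,3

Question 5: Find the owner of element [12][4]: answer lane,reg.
r:12=>grp=4,rB=1  c:4=>cB=0,tig=2,lo=0
L=4*4+2=18  i=0*4+1*2+0=2

18,2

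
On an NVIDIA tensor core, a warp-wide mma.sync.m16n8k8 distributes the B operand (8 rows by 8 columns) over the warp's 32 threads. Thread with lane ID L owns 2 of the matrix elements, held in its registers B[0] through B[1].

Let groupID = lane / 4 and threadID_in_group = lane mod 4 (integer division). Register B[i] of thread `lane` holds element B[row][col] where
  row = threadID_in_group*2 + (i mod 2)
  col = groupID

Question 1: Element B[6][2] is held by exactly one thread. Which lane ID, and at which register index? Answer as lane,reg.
11,0

c: 2->gid=2  r: 6->tid=3,i&1=0
L=2*4+3=11  i=0=0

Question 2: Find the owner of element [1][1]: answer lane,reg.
c:1=>grp=1  r:1=>tig=0,lo=1
L=1*4+0=4  i=1=1

4,1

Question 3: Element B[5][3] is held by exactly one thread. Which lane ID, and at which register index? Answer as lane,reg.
c: 3->gid=3  r: 5->tid=2,i&1=1
L=3*4+2=14  i=1=1

14,1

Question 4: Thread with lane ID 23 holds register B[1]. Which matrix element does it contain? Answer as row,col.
7,5

lane 23: gr=5 (23/4), th=3 (23%4)
i=1: r=3*2+1=7, c=gr=5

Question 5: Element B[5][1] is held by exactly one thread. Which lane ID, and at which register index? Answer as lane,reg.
6,1

c=1⇒gr=1  r=5⇒th=2,odd=1
L=1*4+2=6  i=1=1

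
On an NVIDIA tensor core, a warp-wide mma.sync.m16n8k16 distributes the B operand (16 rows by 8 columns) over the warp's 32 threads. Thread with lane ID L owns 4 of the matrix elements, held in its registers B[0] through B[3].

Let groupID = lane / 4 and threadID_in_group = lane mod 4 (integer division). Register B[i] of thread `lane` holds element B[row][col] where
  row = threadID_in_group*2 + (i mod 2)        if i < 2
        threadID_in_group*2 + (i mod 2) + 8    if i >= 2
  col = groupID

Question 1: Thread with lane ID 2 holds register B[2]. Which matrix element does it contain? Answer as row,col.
12,0

lane 2→2/4=0, 2 mod 4=2
i=2  r:2·2+0+8→12  c:0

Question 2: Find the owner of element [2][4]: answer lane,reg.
c=4⇒gr=4  r=2⇒Rb=0,th=1,odd=0
L=4*4+1=17  i=0*2+0=0

17,0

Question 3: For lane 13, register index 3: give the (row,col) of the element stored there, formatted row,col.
lane 13: gr=3 (13/4), th=1 (13%4)
i=3: r=1*2+1+8=11, c=gr=3

11,3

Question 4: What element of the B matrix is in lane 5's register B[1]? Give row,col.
lane 5: G=1 (5/4), T=1 (5%4)
i=1: r=1*2+1+0=3, c=G=1

3,1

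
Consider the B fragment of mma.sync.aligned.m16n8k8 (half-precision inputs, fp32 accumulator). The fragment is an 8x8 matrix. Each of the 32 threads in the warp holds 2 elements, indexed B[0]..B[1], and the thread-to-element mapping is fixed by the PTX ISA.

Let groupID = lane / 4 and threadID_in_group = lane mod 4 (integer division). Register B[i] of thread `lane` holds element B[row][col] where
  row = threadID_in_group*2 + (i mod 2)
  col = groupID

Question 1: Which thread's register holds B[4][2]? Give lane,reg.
c=2→G=2  r=4→T=2,p=0
L=2*4+2=10  i=0=0

10,0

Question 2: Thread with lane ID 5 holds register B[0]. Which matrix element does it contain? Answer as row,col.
lane 5: g=1 (5/4), t=1 (5%4)
i=0: r=1*2+0=2, c=g=1

2,1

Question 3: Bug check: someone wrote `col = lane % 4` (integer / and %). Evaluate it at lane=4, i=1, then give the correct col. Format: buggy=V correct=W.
buggy=0 correct=1

`lane % 4`[4,1]->0
L=4->g=4>>2=1, t=4&3=0
[1]->row 0·2+1=1  col g=1
col: 0 vs 1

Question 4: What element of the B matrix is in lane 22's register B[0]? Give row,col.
lane 22: g=5 (22/4), t=2 (22%4)
i=0: r=2*2+0=4, c=g=5

4,5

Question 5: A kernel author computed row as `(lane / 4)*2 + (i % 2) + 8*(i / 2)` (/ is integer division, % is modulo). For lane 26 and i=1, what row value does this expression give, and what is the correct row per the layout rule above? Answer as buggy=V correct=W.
`(lane / 4)*2 + (i % 2) + 8*(i / 2)`[26,1]->13
L=26->gid=26>>2=6, tid=26&3=2
[1]->row 2·2+1=5  col gid=6
row: 13 vs 5

buggy=13 correct=5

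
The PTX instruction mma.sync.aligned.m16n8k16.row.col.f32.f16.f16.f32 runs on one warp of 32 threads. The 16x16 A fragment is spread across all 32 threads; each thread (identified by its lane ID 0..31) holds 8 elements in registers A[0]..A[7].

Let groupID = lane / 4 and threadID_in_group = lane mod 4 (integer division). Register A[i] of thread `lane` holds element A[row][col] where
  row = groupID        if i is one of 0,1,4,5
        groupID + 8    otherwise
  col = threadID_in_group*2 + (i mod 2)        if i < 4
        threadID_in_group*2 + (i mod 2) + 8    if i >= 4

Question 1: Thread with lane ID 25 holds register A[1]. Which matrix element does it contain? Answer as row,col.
lane 25: gr=6 (25/4), th=1 (25%4)
i=1: r=6+0=6, c=1*2+1+0=3

6,3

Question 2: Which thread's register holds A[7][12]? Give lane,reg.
r: 7->gid=7,r8=0  c: 12->c8=1,tid=2,i&1=0
L=7*4+2=30  i=1*4+0*2+0=4

30,4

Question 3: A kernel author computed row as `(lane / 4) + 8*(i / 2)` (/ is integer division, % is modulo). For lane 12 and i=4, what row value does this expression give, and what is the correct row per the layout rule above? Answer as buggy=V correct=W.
`(lane / 4) + 8*(i / 2)`[12,4]=>19
lane 12=>12/4=3, 12 mod 4=0
i=4  r:3+0=>3  c:2·0+0+8=>8
row: 19 vs 3

buggy=19 correct=3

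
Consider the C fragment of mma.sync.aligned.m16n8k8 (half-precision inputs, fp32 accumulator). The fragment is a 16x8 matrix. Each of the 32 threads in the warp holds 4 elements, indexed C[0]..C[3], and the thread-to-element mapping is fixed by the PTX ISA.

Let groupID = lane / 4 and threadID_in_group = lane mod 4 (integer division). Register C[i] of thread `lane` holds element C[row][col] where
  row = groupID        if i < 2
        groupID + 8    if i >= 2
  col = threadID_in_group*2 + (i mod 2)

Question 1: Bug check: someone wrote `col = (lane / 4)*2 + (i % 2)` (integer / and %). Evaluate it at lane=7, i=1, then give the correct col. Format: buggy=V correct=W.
buggy=3 correct=7

`(lane / 4)*2 + (i % 2)`[7,1]⇒3
lane 7⇒7/4=1, 7 mod 4=3
i=1  r:1+0⇒1  c:2·3+1⇒7
col: 3 vs 7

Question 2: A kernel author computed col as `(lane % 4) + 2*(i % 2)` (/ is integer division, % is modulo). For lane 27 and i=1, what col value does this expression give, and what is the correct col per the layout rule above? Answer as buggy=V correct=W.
buggy=5 correct=7

`(lane % 4) + 2*(i % 2)`[27,1]=>5
lane 27: grp=6 (27/4), tig=3 (27%4)
i=1: r=6+0=6, c=3*2+1=7
col: 5 vs 7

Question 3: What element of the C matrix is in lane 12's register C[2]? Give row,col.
lane 12: gid=3 (12/4), tid=0 (12%4)
i=2: r=3+8=11, c=0*2+0=0

11,0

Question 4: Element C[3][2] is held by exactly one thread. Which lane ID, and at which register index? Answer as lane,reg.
r=3→G=3,rhi=0  c=2→T=1,p=0
L=3*4+1=13  i=0*2+0=0

13,0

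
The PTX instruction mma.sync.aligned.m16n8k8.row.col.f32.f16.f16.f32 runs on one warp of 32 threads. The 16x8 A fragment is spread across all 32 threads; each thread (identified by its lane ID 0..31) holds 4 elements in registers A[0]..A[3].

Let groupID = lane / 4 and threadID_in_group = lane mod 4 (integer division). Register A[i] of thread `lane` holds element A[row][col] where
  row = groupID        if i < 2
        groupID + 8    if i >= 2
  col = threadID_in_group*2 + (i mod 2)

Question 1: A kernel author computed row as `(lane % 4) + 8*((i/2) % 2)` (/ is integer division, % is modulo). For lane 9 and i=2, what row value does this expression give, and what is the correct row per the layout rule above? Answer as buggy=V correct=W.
buggy=9 correct=10

`(lane % 4) + 8*((i/2) % 2)`[9,2]->9
lane 9->9/4=2, 9 mod 4=1
i=2  r:2+8->10  c:2·1+0->2
row: 9 vs 10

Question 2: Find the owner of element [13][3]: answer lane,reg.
r=13→G=5,rhi=1  c=3→T=1,p=1
L=5*4+1=21  i=1*2+1=3

21,3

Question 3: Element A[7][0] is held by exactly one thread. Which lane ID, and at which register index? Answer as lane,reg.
r=7→G=7,rhi=0  c=0→T=0,p=0
L=7*4+0=28  i=0*2+0=0

28,0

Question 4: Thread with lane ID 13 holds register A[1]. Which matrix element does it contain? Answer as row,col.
L=13→G=13>>2=3, T=13&3=1
[1]→row 3+0=3  col 1·2+1=3

3,3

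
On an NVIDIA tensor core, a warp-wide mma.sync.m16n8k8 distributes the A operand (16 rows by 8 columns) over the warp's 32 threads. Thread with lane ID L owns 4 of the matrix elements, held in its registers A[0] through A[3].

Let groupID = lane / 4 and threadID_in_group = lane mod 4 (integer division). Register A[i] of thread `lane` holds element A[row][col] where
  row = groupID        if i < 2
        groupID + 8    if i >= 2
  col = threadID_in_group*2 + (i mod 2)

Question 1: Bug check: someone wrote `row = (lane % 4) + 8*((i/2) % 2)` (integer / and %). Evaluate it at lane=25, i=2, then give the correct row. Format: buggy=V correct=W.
buggy=9 correct=14

`(lane % 4) + 8*((i/2) % 2)`[25,2]->9
L=25->g=25>>2=6, t=25&3=1
[2]->row 6+8=14  col 1·2+0=2
row: 9 vs 14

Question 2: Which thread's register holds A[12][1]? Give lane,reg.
16,3

r: 12->gid=4,r8=1  c: 1->tid=0,i&1=1
L=4*4+0=16  i=1*2+1=3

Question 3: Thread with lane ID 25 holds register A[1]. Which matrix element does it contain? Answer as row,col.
6,3

L=25⇒gr=25>>2=6, th=25&3=1
[1]⇒row 6+0=6  col 1·2+1=3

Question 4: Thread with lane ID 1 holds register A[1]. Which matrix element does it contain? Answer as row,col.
lane 1: g=0 (1/4), t=1 (1%4)
i=1: r=0+0=0, c=1*2+1=3

0,3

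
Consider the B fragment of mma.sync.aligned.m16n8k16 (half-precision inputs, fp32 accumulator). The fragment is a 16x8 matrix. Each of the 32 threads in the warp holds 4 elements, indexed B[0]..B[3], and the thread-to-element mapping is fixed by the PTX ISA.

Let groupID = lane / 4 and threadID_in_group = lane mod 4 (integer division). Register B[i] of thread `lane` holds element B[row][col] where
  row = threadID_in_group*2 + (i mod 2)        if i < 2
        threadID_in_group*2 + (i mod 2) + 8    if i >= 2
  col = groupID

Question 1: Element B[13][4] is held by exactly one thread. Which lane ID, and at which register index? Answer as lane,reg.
c: 4->gid=4  r: 13->r8=1,tid=2,i&1=1
L=4*4+2=18  i=1*2+1=3

18,3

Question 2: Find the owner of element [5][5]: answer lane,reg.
c:5=>grp=5  r:5=>rB=0,tig=2,lo=1
L=5*4+2=22  i=0*2+1=1

22,1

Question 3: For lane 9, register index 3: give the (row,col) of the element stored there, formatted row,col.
lane 9→9/4=2, 9 mod 4=1
i=3  r:2·1+1+8→11  c:2

11,2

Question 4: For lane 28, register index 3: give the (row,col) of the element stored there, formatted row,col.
28: g=7,t=0
[3] (0*2+1+8,7) = (9,7)

9,7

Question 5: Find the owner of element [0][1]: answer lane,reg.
4,0

c=1→G=1  r=0→rhi=0,T=0,p=0
L=1*4+0=4  i=0*2+0=0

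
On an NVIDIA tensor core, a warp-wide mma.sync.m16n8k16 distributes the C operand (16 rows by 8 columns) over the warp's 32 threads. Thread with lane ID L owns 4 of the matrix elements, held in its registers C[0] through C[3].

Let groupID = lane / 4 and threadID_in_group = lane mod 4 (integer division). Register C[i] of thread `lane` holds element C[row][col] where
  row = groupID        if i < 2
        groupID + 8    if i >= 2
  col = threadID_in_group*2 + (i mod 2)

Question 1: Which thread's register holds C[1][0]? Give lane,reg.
4,0

r:1=>grp=1,rB=0  c:0=>tig=0,lo=0
L=1*4+0=4  i=0*2+0=0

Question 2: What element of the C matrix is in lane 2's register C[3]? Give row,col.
8,5

lane 2: g=0 (2/4), t=2 (2%4)
i=3: r=0+8=8, c=2*2+1=5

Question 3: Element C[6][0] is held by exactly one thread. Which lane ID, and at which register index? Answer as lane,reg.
r=6→G=6,rhi=0  c=0→T=0,p=0
L=6*4+0=24  i=0*2+0=0

24,0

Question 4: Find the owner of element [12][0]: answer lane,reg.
16,2

r:12=>grp=4,rB=1  c:0=>tig=0,lo=0
L=4*4+0=16  i=1*2+0=2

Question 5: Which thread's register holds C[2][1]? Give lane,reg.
r:2=>grp=2,rB=0  c:1=>tig=0,lo=1
L=2*4+0=8  i=0*2+1=1

8,1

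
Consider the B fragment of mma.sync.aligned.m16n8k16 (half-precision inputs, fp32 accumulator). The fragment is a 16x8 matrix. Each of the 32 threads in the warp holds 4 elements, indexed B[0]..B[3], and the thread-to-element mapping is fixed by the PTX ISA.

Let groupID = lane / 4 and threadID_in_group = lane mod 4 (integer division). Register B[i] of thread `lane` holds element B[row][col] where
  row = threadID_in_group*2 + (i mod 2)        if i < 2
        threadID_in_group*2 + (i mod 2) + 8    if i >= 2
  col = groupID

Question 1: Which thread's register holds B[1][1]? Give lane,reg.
c=1->g=1  r=1->rb=0,t=0,b0=1
L=1*4+0=4  i=0*2+1=1

4,1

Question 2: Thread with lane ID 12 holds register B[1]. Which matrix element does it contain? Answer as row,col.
12: g=3,t=0
[1] (0*2+1+0,3) = (1,3)

1,3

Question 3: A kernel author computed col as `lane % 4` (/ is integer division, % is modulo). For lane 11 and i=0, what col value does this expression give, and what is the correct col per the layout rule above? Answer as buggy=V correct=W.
`lane % 4`[11,0]->3
lane 11: g=2 (11/4), t=3 (11%4)
i=0: r=3*2+0+0=6, c=g=2
col: 3 vs 2

buggy=3 correct=2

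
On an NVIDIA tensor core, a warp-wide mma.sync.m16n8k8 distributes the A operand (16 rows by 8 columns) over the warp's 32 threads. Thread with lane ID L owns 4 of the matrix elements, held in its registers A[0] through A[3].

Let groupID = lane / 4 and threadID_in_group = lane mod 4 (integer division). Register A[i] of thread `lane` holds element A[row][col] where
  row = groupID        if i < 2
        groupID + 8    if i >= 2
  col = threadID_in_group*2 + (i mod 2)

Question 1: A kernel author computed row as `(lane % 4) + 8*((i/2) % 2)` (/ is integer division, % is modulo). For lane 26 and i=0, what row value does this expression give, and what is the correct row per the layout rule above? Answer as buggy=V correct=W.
buggy=2 correct=6

`(lane % 4) + 8*((i/2) % 2)`[26,0]->2
lane 26->26/4=6, 26 mod 4=2
i=0  r:6+0->6  c:2·2+0->4
row: 2 vs 6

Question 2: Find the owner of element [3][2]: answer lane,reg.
13,0

r:3=>grp=3,rB=0  c:2=>tig=1,lo=0
L=3*4+1=13  i=0*2+0=0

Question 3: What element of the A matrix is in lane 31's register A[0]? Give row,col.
lane 31: G=7 (31/4), T=3 (31%4)
i=0: r=7+0=7, c=3*2+0=6

7,6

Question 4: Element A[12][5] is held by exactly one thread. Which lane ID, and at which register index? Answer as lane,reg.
r=12→G=4,rhi=1  c=5→T=2,p=1
L=4*4+2=18  i=1*2+1=3

18,3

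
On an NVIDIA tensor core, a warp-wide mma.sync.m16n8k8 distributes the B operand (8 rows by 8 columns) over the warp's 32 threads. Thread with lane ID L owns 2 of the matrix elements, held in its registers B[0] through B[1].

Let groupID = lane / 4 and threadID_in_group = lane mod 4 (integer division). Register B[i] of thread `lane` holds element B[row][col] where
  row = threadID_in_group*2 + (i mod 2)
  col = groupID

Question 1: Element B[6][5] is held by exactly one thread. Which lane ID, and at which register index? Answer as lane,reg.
c:5=>grp=5  r:6=>tig=3,lo=0
L=5*4+3=23  i=0=0

23,0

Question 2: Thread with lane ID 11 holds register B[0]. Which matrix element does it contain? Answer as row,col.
lane 11: g=2 (11/4), t=3 (11%4)
i=0: r=3*2+0=6, c=g=2

6,2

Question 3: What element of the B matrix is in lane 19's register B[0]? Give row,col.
L=19=>grp=19>>2=4, tig=19&3=3
[0]=>row 3·2+0=6  col grp=4

6,4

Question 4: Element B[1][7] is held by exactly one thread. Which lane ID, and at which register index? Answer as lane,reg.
c=7→G=7  r=1→T=0,p=1
L=7*4+0=28  i=1=1

28,1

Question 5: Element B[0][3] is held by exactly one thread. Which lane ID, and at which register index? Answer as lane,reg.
c: 3->gid=3  r: 0->tid=0,i&1=0
L=3*4+0=12  i=0=0

12,0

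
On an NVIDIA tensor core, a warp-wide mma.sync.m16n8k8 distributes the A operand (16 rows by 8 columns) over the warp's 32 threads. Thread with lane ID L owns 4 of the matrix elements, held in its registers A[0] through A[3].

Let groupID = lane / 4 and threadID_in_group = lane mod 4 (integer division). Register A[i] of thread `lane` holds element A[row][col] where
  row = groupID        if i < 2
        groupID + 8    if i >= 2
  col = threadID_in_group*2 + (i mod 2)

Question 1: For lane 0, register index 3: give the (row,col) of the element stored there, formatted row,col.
L=0⇒gr=0>>2=0, th=0&3=0
[3]⇒row 0+8=8  col 0·2+1=1

8,1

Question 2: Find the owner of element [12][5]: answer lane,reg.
18,3

r: 12->gid=4,r8=1  c: 5->tid=2,i&1=1
L=4*4+2=18  i=1*2+1=3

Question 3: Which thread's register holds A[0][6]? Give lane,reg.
3,0

r=0⇒gr=0,Rb=0  c=6⇒th=3,odd=0
L=0*4+3=3  i=0*2+0=0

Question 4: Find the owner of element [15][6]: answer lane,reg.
r: 15->gid=7,r8=1  c: 6->tid=3,i&1=0
L=7*4+3=31  i=1*2+0=2

31,2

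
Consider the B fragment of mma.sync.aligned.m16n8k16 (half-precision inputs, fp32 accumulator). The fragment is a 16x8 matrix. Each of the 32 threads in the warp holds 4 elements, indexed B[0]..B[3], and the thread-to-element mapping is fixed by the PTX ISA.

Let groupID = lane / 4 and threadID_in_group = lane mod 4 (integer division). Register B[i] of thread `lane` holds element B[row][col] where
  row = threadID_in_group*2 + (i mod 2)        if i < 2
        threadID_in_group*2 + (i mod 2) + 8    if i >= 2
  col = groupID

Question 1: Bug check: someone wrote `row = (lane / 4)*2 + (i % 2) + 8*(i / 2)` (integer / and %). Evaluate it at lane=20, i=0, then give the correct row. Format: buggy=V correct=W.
buggy=10 correct=0

`(lane / 4)*2 + (i % 2) + 8*(i / 2)`[20,0]→10
L=20→G=20>>2=5, T=20&3=0
[0]→row 0·2+0+0=0  col G=5
row: 10 vs 0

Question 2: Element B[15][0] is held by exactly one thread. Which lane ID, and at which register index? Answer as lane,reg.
c=0⇒gr=0  r=15⇒Rb=1,th=3,odd=1
L=0*4+3=3  i=1*2+1=3

3,3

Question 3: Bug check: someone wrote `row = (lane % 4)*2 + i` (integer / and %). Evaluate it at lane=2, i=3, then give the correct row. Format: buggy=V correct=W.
`(lane % 4)*2 + i`[2,3]->7
L=2->gid=2>>2=0, tid=2&3=2
[3]->row 2·2+1+8=13  col gid=0
row: 7 vs 13

buggy=7 correct=13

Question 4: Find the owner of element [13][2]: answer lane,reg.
10,3

c=2⇒gr=2  r=13⇒Rb=1,th=2,odd=1
L=2*4+2=10  i=1*2+1=3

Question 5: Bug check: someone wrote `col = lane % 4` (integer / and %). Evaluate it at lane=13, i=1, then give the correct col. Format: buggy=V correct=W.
`lane % 4`[13,1]->1
L=13->g=13>>2=3, t=13&3=1
[1]->row 1·2+1+0=3  col g=3
col: 1 vs 3

buggy=1 correct=3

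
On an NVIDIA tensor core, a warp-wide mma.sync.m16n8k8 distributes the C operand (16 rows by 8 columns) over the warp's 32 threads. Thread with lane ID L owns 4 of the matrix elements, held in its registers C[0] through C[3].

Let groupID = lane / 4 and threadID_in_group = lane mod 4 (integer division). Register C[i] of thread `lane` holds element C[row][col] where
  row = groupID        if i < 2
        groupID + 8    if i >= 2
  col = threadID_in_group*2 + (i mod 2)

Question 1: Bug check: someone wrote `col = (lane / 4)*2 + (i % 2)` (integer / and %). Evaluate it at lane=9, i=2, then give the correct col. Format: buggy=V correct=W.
buggy=4 correct=2

`(lane / 4)*2 + (i % 2)`[9,2]->4
lane 9: g=2 (9/4), t=1 (9%4)
i=2: r=2+8=10, c=1*2+0=2
col: 4 vs 2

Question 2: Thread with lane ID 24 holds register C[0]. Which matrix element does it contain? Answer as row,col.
6,0

lane 24→24/4=6, 24 mod 4=0
i=0  r:6+0→6  c:2·0+0→0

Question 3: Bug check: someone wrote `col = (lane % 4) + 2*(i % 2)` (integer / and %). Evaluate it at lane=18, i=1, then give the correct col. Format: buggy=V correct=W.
buggy=4 correct=5

`(lane % 4) + 2*(i % 2)`[18,1]⇒4
lane 18⇒18/4=4, 18 mod 4=2
i=1  r:4+0⇒4  c:2·2+1⇒5
col: 4 vs 5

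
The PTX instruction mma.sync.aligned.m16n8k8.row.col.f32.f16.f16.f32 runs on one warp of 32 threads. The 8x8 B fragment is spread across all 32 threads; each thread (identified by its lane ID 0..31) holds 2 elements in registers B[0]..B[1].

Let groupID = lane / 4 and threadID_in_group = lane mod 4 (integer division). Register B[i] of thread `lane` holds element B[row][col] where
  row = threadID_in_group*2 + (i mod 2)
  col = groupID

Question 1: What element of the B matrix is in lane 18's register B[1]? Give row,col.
lane 18→18/4=4, 18 mod 4=2
i=1  r:2·2+1→5  c:4

5,4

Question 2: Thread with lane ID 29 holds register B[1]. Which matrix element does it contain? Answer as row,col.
lane 29=>29/4=7, 29 mod 4=1
i=1  r:2·1+1=>3  c:7

3,7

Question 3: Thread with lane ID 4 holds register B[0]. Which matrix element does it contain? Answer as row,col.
0,1

L=4→G=4>>2=1, T=4&3=0
[0]→row 0·2+0=0  col G=1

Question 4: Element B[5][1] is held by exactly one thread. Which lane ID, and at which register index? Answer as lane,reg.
c: 1->gid=1  r: 5->tid=2,i&1=1
L=1*4+2=6  i=1=1

6,1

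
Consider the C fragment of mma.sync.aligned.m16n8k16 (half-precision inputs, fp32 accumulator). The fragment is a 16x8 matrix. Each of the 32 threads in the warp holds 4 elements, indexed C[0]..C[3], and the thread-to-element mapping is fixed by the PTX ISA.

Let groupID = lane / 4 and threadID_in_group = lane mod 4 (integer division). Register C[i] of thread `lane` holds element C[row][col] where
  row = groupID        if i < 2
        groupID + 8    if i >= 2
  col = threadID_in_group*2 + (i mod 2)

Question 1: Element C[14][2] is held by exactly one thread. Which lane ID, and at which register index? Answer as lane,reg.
25,2

r: 14->gid=6,r8=1  c: 2->tid=1,i&1=0
L=6*4+1=25  i=1*2+0=2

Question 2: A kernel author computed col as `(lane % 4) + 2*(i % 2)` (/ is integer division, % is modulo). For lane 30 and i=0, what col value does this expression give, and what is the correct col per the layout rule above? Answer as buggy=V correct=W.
`(lane % 4) + 2*(i % 2)`[30,0]→2
lane 30→30/4=7, 30 mod 4=2
i=0  r:7+0→7  c:2·2+0→4
col: 2 vs 4

buggy=2 correct=4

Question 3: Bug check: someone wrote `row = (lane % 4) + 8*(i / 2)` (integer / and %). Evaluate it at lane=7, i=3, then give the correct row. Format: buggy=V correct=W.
buggy=11 correct=9

`(lane % 4) + 8*(i / 2)`[7,3]->11
7: g=1,t=3
[3] (1+8,3*2+1) = (9,7)
row: 11 vs 9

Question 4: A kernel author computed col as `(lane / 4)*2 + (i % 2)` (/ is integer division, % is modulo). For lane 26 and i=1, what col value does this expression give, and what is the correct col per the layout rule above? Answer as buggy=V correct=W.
`(lane / 4)*2 + (i % 2)`[26,1]->13
26: g=6,t=2
[1] (6+0,2*2+1) = (6,5)
col: 13 vs 5

buggy=13 correct=5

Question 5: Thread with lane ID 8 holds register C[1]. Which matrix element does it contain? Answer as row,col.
8: gr=2,th=0
[1] (2+0,0*2+1) = (2,1)

2,1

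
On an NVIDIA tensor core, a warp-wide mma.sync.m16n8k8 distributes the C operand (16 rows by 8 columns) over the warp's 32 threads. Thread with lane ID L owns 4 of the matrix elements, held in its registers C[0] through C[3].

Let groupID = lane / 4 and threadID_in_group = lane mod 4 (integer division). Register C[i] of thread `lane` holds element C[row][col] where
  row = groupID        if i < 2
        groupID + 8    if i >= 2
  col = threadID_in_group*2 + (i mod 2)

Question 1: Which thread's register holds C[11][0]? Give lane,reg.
r=11→G=3,rhi=1  c=0→T=0,p=0
L=3*4+0=12  i=1*2+0=2

12,2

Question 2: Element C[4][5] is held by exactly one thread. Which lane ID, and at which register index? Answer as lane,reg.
r:4=>grp=4,rB=0  c:5=>tig=2,lo=1
L=4*4+2=18  i=0*2+1=1

18,1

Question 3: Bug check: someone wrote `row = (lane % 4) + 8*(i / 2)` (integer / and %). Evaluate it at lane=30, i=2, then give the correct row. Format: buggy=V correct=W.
buggy=10 correct=15

`(lane % 4) + 8*(i / 2)`[30,2]⇒10
lane 30: gr=7 (30/4), th=2 (30%4)
i=2: r=7+8=15, c=2*2+0=4
row: 10 vs 15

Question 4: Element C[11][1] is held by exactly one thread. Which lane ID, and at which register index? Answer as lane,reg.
r=11⇒gr=3,Rb=1  c=1⇒th=0,odd=1
L=3*4+0=12  i=1*2+1=3

12,3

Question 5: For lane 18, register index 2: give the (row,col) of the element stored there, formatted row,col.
12,4

18: g=4,t=2
[2] (4+8,2*2+0) = (12,4)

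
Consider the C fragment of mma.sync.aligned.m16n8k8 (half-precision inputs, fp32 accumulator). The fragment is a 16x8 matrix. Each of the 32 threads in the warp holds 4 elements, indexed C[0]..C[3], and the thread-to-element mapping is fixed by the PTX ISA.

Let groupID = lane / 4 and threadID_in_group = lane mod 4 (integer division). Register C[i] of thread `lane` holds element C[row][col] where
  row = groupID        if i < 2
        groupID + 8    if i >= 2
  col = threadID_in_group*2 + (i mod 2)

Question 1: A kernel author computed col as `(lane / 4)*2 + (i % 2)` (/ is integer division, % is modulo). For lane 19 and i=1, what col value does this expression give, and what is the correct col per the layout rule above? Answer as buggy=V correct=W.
`(lane / 4)*2 + (i % 2)`[19,1]⇒9
L=19⇒gr=19>>2=4, th=19&3=3
[1]⇒row 4+0=4  col 3·2+1=7
col: 9 vs 7

buggy=9 correct=7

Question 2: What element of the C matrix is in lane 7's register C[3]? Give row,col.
lane 7=>7/4=1, 7 mod 4=3
i=3  r:1+8=>9  c:2·3+1=>7

9,7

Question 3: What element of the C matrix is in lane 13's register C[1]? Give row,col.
3,3

lane 13→13/4=3, 13 mod 4=1
i=1  r:3+0→3  c:2·1+1→3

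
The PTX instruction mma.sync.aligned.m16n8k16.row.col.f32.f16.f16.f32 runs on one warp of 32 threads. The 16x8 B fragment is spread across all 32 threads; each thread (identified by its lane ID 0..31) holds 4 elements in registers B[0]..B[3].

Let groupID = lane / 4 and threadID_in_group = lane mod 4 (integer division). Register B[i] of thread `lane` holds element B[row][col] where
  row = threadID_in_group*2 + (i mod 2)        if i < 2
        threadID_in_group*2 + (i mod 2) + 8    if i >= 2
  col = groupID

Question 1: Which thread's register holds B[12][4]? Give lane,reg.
18,2

c=4⇒gr=4  r=12⇒Rb=1,th=2,odd=0
L=4*4+2=18  i=1*2+0=2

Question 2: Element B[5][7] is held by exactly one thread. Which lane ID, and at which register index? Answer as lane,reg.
30,1

c:7=>grp=7  r:5=>rB=0,tig=2,lo=1
L=7*4+2=30  i=0*2+1=1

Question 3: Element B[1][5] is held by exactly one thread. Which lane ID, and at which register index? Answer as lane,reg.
20,1

c: 5->gid=5  r: 1->r8=0,tid=0,i&1=1
L=5*4+0=20  i=0*2+1=1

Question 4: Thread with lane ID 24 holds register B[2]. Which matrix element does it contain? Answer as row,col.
lane 24: g=6 (24/4), t=0 (24%4)
i=2: r=0*2+0+8=8, c=g=6

8,6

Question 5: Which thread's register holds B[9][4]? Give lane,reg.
16,3

c=4⇒gr=4  r=9⇒Rb=1,th=0,odd=1
L=4*4+0=16  i=1*2+1=3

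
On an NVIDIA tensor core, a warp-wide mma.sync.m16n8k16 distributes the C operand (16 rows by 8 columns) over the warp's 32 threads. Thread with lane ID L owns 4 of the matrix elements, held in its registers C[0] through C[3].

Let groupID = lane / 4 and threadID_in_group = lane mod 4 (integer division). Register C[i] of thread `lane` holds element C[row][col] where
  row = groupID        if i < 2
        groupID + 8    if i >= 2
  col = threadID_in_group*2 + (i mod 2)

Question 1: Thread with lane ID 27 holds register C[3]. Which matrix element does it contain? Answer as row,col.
14,7

27: gid=6,tid=3
[3] (6+8,3*2+1) = (14,7)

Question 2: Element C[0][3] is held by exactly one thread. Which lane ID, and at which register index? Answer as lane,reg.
1,1

r: 0->gid=0,r8=0  c: 3->tid=1,i&1=1
L=0*4+1=1  i=0*2+1=1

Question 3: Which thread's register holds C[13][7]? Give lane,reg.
r=13→G=5,rhi=1  c=7→T=3,p=1
L=5*4+3=23  i=1*2+1=3

23,3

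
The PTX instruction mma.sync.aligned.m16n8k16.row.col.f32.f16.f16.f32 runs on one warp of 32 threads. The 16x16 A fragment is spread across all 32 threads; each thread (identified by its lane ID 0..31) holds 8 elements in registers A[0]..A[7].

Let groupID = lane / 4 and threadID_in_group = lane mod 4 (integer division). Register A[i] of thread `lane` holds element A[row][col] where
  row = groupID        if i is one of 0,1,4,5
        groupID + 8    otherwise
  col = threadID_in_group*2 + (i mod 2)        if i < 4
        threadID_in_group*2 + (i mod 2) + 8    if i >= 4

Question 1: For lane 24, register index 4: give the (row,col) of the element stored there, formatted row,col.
lane 24: g=6 (24/4), t=0 (24%4)
i=4: r=6+0=6, c=0*2+0+8=8

6,8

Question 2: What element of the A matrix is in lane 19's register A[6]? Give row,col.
lane 19→19/4=4, 19 mod 4=3
i=6  r:4+8→12  c:2·3+0+8→14

12,14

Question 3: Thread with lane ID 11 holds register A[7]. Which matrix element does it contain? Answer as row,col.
10,15

lane 11=>11/4=2, 11 mod 4=3
i=7  r:2+8=>10  c:2·3+1+8=>15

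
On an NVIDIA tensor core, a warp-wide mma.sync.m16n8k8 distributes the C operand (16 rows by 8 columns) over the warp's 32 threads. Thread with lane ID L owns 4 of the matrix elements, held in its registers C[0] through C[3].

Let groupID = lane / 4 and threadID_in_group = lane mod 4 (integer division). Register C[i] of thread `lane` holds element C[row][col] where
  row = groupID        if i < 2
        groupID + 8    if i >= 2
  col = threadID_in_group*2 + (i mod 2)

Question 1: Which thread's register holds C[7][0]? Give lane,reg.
r=7→G=7,rhi=0  c=0→T=0,p=0
L=7*4+0=28  i=0*2+0=0

28,0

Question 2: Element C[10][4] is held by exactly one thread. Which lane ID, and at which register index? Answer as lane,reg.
r: 10->gid=2,r8=1  c: 4->tid=2,i&1=0
L=2*4+2=10  i=1*2+0=2

10,2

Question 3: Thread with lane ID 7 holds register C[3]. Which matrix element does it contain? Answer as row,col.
7: g=1,t=3
[3] (1+8,3*2+1) = (9,7)

9,7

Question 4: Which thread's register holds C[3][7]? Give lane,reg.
15,1

r:3=>grp=3,rB=0  c:7=>tig=3,lo=1
L=3*4+3=15  i=0*2+1=1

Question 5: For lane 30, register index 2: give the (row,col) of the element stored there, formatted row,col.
L=30=>grp=30>>2=7, tig=30&3=2
[2]=>row 7+8=15  col 2·2+0=4

15,4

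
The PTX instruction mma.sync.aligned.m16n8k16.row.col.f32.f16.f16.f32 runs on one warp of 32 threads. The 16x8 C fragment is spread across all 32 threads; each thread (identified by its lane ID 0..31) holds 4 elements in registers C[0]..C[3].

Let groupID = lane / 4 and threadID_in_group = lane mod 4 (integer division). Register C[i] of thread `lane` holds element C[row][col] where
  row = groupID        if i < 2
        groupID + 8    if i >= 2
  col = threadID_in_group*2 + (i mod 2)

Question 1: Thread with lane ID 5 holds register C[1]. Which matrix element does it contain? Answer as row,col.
1,3

lane 5: g=1 (5/4), t=1 (5%4)
i=1: r=1+0=1, c=1*2+1=3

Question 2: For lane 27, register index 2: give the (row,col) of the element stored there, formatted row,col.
L=27⇒gr=27>>2=6, th=27&3=3
[2]⇒row 6+8=14  col 3·2+0=6

14,6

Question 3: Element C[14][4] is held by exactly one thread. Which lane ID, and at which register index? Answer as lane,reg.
r=14⇒gr=6,Rb=1  c=4⇒th=2,odd=0
L=6*4+2=26  i=1*2+0=2

26,2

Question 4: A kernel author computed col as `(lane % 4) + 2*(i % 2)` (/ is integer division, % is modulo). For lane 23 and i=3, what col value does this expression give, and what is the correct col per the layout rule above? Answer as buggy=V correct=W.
`(lane % 4) + 2*(i % 2)`[23,3]→5
lane 23→23/4=5, 23 mod 4=3
i=3  r:5+8→13  c:2·3+1→7
col: 5 vs 7

buggy=5 correct=7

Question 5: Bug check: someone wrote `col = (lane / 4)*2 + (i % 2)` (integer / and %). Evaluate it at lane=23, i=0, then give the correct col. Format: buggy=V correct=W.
buggy=10 correct=6

`(lane / 4)*2 + (i % 2)`[23,0]→10
L=23→G=23>>2=5, T=23&3=3
[0]→row 5+0=5  col 3·2+0=6
col: 10 vs 6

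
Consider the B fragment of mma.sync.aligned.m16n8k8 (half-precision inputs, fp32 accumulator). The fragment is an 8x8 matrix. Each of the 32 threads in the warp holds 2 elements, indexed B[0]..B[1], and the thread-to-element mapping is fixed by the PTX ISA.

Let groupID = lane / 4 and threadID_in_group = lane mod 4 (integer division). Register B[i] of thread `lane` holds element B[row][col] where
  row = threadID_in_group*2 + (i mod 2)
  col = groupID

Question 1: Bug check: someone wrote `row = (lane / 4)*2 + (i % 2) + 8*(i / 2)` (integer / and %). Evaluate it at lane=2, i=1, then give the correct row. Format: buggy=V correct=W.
`(lane / 4)*2 + (i % 2) + 8*(i / 2)`[2,1]→1
lane 2: G=0 (2/4), T=2 (2%4)
i=1: r=2*2+1=5, c=G=0
row: 1 vs 5

buggy=1 correct=5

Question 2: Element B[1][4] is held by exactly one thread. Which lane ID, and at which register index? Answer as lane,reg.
c:4=>grp=4  r:1=>tig=0,lo=1
L=4*4+0=16  i=1=1

16,1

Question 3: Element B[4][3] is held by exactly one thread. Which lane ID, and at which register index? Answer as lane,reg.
c:3=>grp=3  r:4=>tig=2,lo=0
L=3*4+2=14  i=0=0

14,0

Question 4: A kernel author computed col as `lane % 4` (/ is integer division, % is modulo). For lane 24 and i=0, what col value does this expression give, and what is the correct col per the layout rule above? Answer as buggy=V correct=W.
`lane % 4`[24,0]⇒0
lane 24⇒24/4=6, 24 mod 4=0
i=0  r:2·0+0⇒0  c:6
col: 0 vs 6

buggy=0 correct=6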